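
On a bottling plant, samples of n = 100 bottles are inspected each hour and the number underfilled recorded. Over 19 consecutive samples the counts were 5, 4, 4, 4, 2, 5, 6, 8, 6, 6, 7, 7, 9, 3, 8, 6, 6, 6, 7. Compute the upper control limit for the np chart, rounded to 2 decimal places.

12.71

p̄ = Σdᵢ / (k·n) = 109 / (19 × 100) = 0.05737
UCL = np̄ + 3·√(np̄(1−p̄)) = 5.7368 + 3 × √(5.7368×0.94263) = 5.7368 + 3 × 2.3255 = 12.7132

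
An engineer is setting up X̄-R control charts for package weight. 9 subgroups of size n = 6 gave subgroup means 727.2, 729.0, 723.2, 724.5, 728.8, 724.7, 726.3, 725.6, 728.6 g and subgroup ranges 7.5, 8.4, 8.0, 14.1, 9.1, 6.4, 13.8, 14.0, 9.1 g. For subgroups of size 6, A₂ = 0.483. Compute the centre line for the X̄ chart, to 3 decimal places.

X̄̄ = (727.2 + 729.0 + 723.2 + 724.5 + 728.8 + 724.7 + 726.3 + 725.6 + 728.6) / 9 = 6537.9000 / 9 = 726.4333
CL = X̄̄ = 726.4333

726.433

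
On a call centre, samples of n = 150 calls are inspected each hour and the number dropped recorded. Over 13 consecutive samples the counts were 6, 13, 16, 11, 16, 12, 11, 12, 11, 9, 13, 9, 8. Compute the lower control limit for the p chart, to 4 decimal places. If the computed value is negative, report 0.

0.0107

p̄ = Σdᵢ / (k·n) = 147 / (13 × 150) = 0.07538
LCL = p̄ − 3·√(p̄(1−p̄)/n) = 0.07538 − 3 × 0.02156 = 0.01072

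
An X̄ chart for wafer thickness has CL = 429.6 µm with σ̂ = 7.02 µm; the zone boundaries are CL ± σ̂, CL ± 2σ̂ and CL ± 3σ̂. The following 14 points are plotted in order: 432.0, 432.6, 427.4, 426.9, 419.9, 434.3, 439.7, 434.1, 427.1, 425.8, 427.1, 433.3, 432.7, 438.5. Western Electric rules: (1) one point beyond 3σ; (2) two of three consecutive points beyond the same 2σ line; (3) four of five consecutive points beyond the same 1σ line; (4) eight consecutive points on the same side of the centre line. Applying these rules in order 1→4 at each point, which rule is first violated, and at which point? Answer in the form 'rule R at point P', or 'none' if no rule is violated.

none

Zone of each point (C = within 1σ̂, B = 1σ̂–2σ̂, A = 2σ̂–3σ̂, * = beyond 3σ̂; sign = side of CL): 1:+C, 2:+C, 3:-C, 4:-C, 5:-B, 6:+C, 7:+B, 8:+C, 9:-C, 10:-C, 11:-C, 12:+C, 13:+C, 14:+B
No rule fires across all 14 points.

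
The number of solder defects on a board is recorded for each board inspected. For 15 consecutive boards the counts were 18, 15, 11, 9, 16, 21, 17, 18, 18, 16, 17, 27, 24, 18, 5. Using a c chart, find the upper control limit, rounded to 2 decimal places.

c̄ = (18 + 15 + 11 + 9 + 16 + 21 + 17 + 18 + 18 + 16 + 17 + 27 + 24 + 18 + 5) / 15 = 250 / 15 = 16.6667
UCL = c̄ + 3√c̄ = 16.6667 + 3 × √16.6667 = 16.6667 + 3 × 4.0825 = 28.9141

28.91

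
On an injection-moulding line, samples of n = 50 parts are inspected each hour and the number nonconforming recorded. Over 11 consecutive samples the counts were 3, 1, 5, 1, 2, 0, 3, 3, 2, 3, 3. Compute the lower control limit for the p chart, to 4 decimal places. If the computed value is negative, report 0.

p̄ = Σdᵢ / (k·n) = 26 / (11 × 50) = 0.04727
LCL = p̄ − 3·√(p̄(1−p̄)/n) = 0.04727 − 3 × 0.03001 = -0.04277 → 0 (negative, so LCL = 0)

0.0000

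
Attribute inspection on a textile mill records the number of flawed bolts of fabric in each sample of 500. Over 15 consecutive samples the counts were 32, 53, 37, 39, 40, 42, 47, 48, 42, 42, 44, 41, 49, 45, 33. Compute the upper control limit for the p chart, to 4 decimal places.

p̄ = Σdᵢ / (k·n) = 634 / (15 × 500) = 0.08453
UCL = p̄ + 3·√(p̄(1−p̄)/n) = 0.08453 + 3 × √(0.08453×0.91547/500) = 0.08453 + 3 × 0.01244 = 0.12186

0.1219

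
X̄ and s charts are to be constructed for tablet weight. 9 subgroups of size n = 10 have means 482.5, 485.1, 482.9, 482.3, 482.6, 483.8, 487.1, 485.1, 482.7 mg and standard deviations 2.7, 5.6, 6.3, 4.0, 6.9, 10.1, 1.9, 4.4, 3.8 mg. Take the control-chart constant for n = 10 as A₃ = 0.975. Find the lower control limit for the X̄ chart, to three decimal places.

X̄̄ = (482.5 + 485.1 + 482.9 + 482.3 + 482.6 + 483.8 + 487.1 + 485.1 + 482.7) / 9 = 483.7889
s̄ = (2.7 + 5.6 + 6.3 + 4.0 + 6.9 + 10.1 + 1.9 + 4.4 + 3.8) / 9 = 5.0778
LCL = X̄̄ − A₃·s̄ = 483.7889 − 0.975 × 5.0778 = 478.8381

478.838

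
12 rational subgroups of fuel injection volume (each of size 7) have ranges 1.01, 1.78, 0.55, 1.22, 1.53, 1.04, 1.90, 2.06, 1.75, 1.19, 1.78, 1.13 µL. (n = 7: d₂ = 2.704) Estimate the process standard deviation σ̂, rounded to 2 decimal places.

R̄ = (1.01 + 1.78 + 0.55 + 1.22 + 1.53 + 1.04 + 1.90 + 2.06 + 1.75 + 1.19 + 1.78 + 1.13) / 12 = 1.4117
σ̂ = R̄ / d₂ = 1.4117 / 2.704 = 0.5221

0.52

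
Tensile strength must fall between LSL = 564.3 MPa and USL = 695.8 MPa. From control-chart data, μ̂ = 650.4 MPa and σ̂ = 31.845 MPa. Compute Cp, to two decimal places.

Cp = (USL − LSL) / (6σ̂) = (695.8 − 564.3) / (6 × 31.845) = 131.5000 / 191.0700 = 0.6882

0.69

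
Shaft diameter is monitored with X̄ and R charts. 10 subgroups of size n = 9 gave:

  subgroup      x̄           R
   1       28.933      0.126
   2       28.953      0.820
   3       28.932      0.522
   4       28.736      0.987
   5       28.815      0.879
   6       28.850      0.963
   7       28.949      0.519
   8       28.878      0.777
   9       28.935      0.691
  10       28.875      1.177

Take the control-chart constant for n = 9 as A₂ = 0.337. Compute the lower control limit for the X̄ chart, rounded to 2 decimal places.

28.63

X̄̄ = (28.933 + 28.953 + 28.932 + 28.736 + 28.815 + 28.850 + 28.949 + 28.878 + 28.935 + 28.875) / 10 = 288.8560 / 10 = 28.8856
R̄ = (0.126 + 0.820 + 0.522 + 0.987 + 0.879 + 0.963 + 0.519 + 0.777 + 0.691 + 1.177) / 10 = 7.4610 / 10 = 0.7461
LCL = X̄̄ − A₂·R̄ = 28.8856 − 0.337 × 0.7461 = 28.6342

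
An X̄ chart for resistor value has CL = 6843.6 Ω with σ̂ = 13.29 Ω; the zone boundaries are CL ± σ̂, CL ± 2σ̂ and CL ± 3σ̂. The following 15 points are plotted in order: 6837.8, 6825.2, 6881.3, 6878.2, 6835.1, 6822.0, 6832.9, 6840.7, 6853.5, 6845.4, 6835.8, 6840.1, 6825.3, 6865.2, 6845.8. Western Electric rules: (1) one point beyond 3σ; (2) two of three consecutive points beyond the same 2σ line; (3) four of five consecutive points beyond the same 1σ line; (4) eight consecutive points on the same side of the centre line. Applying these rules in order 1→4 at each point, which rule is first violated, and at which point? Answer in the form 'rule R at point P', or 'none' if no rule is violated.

rule 2 at point 4

Zone of each point (C = within 1σ̂, B = 1σ̂–2σ̂, A = 2σ̂–3σ̂, * = beyond 3σ̂; sign = side of CL): 1:-C, 2:-B, 3:+A, 4:+A, 5:-C, 6:-B, 7:-C, 8:-C, 9:+C, 10:+C, 11:-C, 12:-C, 13:-B, 14:+B, 15:+C
Rule 2 (two of three consecutive points beyond the same 2σ limit) is satisfied at point 4.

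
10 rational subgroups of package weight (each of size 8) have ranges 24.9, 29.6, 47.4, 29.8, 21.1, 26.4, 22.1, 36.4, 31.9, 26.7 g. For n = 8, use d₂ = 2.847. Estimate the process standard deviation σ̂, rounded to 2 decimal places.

10.41

R̄ = (24.9 + 29.6 + 47.4 + 29.8 + 21.1 + 26.4 + 22.1 + 36.4 + 31.9 + 26.7) / 10 = 29.6300
σ̂ = R̄ / d₂ = 29.6300 / 2.847 = 10.4074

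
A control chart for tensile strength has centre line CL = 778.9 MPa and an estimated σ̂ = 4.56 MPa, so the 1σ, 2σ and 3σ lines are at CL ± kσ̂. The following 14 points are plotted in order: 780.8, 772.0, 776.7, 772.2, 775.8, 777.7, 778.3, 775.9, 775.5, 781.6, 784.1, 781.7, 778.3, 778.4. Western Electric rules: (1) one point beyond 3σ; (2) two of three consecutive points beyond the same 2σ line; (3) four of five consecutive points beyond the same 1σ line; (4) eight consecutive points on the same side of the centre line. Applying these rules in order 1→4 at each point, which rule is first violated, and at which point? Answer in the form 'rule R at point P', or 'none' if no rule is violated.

Zone of each point (C = within 1σ̂, B = 1σ̂–2σ̂, A = 2σ̂–3σ̂, * = beyond 3σ̂; sign = side of CL): 1:+C, 2:-B, 3:-C, 4:-B, 5:-C, 6:-C, 7:-C, 8:-C, 9:-C, 10:+C, 11:+B, 12:+C, 13:-C, 14:-C
Rule 4 (eight consecutive points on the same side of the centre line) is satisfied at point 9.

rule 4 at point 9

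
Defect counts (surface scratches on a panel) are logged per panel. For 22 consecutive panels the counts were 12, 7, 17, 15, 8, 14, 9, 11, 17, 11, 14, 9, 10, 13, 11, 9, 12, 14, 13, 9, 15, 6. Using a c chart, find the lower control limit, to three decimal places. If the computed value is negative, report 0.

1.403

c̄ = (12 + 7 + 17 + 15 + 8 + 14 + 9 + 11 + 17 + 11 + 14 + 9 + 10 + 13 + 11 + 9 + 12 + 14 + 13 + 9 + 15 + 6) / 22 = 256 / 22 = 11.6364
LCL = c̄ − 3√c̄ = 11.6364 − 3 × 3.4112 = 1.4027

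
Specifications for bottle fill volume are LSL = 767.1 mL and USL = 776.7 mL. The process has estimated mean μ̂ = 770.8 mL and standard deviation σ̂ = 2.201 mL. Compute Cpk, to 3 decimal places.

0.560

Cpu = (USL − μ̂) / (3σ̂) = (776.7 − 770.8) / (3 × 2.201) = 0.8935; Cpl = (μ̂ − LSL) / (3σ̂) = (770.8 − 767.1) / (3 × 2.201) = 0.5604; Cpk = min(Cpu, Cpl) = 0.5604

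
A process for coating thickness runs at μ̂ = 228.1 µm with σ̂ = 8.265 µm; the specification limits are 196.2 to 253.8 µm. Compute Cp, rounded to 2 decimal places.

1.16

Cp = (USL − LSL) / (6σ̂) = (253.8 − 196.2) / (6 × 8.265) = 57.6000 / 49.5900 = 1.1615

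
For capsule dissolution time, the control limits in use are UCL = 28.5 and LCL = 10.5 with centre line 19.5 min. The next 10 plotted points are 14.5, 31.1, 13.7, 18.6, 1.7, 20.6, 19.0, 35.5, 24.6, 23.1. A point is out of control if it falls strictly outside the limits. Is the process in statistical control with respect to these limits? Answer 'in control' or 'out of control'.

Compare each point to [10.5, 28.5]: sample 2 = 31.1 > UCL; sample 5 = 1.7 < LCL; sample 8 = 35.5 > UCL.

out of control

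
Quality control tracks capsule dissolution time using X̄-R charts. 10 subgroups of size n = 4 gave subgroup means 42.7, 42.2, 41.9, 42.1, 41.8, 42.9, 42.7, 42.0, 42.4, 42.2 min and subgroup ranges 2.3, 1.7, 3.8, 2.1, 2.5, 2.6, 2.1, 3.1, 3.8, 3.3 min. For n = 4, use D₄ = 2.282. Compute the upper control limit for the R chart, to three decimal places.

R̄ = (2.3 + 1.7 + 3.8 + 2.1 + 2.5 + 2.6 + 2.1 + 3.1 + 3.8 + 3.3) / 10 = 27.3000 / 10 = 2.7300
UCL_R = D₄·R̄ = 2.282 × 2.7300 = 6.2299

6.230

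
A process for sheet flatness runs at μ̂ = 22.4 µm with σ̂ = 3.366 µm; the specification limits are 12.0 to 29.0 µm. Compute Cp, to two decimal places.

Cp = (USL − LSL) / (6σ̂) = (29.0 − 12.0) / (6 × 3.366) = 17.0000 / 20.1960 = 0.8418

0.84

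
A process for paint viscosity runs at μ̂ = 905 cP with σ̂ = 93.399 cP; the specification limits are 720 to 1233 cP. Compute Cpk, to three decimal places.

Cpu = (USL − μ̂) / (3σ̂) = (1233 − 905) / (3 × 93.399) = 1.1706; Cpl = (μ̂ − LSL) / (3σ̂) = (905 − 720) / (3 × 93.399) = 0.6602; Cpk = min(Cpu, Cpl) = 0.6602

0.660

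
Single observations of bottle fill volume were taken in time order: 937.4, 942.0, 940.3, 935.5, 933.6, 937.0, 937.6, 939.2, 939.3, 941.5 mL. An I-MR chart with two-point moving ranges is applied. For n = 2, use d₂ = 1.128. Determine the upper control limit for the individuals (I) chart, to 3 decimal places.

944.516

X̄ = (937.4 + 942.0 + 940.3 + 935.5 + 933.6 + 937.0 + 937.6 + 939.2 + 939.3 + 941.5) / 10 = 938.3400
Moving ranges: 4.6, 1.7, 4.8, 1.9, 3.4, 0.6, 1.6, 0.1, 2.2; M̄R̄ = 20.9000 / 9 = 2.3222
UCL = X̄ + 3·M̄R̄/d₂ = 938.3400 + 3 × 2.3222 / 1.128 = 944.5161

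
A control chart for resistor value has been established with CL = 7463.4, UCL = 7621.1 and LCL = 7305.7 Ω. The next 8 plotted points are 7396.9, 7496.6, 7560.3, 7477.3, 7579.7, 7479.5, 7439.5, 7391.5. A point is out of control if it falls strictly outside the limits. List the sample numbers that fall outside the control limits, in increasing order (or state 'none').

All 8 points lie within [7305.7, 7621.1].

none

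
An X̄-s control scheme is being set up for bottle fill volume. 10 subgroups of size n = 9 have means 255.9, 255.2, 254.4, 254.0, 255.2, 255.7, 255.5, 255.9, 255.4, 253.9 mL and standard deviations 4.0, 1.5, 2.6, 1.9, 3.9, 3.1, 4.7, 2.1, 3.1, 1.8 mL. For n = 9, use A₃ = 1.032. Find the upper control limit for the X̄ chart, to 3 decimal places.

X̄̄ = (255.9 + 255.2 + 254.4 + 254.0 + 255.2 + 255.7 + 255.5 + 255.9 + 255.4 + 253.9) / 10 = 255.1100
s̄ = (4.0 + 1.5 + 2.6 + 1.9 + 3.9 + 3.1 + 4.7 + 2.1 + 3.1 + 1.8) / 10 = 2.8700
UCL = X̄̄ + A₃·s̄ = 255.1100 + 1.032 × 2.8700 = 258.0718

258.072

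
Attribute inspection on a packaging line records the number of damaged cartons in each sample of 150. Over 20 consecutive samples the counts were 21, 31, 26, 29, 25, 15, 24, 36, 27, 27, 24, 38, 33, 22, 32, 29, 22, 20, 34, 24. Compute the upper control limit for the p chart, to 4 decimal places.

p̄ = Σdᵢ / (k·n) = 539 / (20 × 150) = 0.17967
UCL = p̄ + 3·√(p̄(1−p̄)/n) = 0.17967 + 3 × √(0.17967×0.82033/150) = 0.17967 + 3 × 0.03135 = 0.27370

0.2737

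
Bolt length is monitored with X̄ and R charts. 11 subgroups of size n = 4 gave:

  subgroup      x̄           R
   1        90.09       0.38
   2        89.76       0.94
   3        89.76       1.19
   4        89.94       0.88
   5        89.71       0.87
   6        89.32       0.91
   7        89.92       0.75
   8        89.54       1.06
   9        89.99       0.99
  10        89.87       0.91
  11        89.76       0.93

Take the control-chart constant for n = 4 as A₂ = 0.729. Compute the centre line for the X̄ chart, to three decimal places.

89.787

X̄̄ = (90.09 + 89.76 + 89.76 + 89.94 + 89.71 + 89.32 + 89.92 + 89.54 + 89.99 + 89.87 + 89.76) / 11 = 987.6600 / 11 = 89.7873
CL = X̄̄ = 89.7873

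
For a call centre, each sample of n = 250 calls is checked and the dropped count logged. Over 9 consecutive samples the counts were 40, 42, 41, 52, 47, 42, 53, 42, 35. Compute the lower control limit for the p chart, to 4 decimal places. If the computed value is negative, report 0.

0.1030

p̄ = Σdᵢ / (k·n) = 394 / (9 × 250) = 0.17511
LCL = p̄ − 3·√(p̄(1−p̄)/n) = 0.17511 − 3 × 0.02404 = 0.10300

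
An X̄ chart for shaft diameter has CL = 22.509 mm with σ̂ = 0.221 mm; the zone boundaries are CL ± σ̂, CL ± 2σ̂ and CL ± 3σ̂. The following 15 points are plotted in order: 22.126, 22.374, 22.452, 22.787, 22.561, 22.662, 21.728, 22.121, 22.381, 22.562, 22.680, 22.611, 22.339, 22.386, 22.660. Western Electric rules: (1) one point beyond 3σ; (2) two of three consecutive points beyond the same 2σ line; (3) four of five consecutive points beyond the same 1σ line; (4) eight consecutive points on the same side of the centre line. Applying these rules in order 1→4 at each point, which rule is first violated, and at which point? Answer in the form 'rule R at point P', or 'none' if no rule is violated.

Zone of each point (C = within 1σ̂, B = 1σ̂–2σ̂, A = 2σ̂–3σ̂, * = beyond 3σ̂; sign = side of CL): 1:-B, 2:-C, 3:-C, 4:+B, 5:+C, 6:+C, 7:-*, 8:-B, 9:-C, 10:+C, 11:+C, 12:+C, 13:-C, 14:-C, 15:+C
Rule 1 (one point beyond the 3σ limits) is satisfied at point 7.

rule 1 at point 7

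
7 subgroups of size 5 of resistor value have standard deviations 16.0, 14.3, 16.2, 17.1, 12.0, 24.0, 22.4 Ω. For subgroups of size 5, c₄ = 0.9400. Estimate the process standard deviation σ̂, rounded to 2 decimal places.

18.54

s̄ = (16.0 + 14.3 + 16.2 + 17.1 + 12.0 + 24.0 + 22.4) / 7 = 17.4286
σ̂ = s̄ / c₄ = 17.4286 / 0.9400 = 18.5410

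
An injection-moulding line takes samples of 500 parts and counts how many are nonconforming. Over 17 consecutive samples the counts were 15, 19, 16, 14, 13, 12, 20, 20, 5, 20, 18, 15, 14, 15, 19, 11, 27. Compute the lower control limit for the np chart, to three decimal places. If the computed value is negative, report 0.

p̄ = Σdᵢ / (k·n) = 273 / (17 × 500) = 0.03212
LCL = np̄ − 3·√(np̄(1−p̄)) = 16.0588 − 3 × 3.9425 = 4.2314

4.231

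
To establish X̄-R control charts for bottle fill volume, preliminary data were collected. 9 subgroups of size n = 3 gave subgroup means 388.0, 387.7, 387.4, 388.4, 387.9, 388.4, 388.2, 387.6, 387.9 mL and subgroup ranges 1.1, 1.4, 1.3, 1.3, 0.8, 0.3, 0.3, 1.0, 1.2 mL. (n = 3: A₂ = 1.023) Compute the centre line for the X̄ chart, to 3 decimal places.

X̄̄ = (388.0 + 387.7 + 387.4 + 388.4 + 387.9 + 388.4 + 388.2 + 387.6 + 387.9) / 9 = 3491.5000 / 9 = 387.9444
CL = X̄̄ = 387.9444

387.944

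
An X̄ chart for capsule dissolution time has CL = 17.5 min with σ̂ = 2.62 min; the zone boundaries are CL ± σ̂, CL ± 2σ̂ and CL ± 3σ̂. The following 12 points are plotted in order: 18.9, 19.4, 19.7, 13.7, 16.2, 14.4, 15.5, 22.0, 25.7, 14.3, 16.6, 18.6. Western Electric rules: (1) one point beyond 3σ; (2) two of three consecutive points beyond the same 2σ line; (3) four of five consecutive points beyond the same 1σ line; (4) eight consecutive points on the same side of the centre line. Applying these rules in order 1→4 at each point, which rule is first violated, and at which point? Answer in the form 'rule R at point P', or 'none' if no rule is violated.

rule 1 at point 9

Zone of each point (C = within 1σ̂, B = 1σ̂–2σ̂, A = 2σ̂–3σ̂, * = beyond 3σ̂; sign = side of CL): 1:+C, 2:+C, 3:+C, 4:-B, 5:-C, 6:-B, 7:-C, 8:+B, 9:+*, 10:-B, 11:-C, 12:+C
Rule 1 (one point beyond the 3σ limits) is satisfied at point 9.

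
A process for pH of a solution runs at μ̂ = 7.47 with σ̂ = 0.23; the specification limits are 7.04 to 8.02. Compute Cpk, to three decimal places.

Cpu = (USL − μ̂) / (3σ̂) = (8.02 − 7.47) / (3 × 0.23) = 0.7971; Cpl = (μ̂ − LSL) / (3σ̂) = (7.47 − 7.04) / (3 × 0.23) = 0.6232; Cpk = min(Cpu, Cpl) = 0.6232

0.623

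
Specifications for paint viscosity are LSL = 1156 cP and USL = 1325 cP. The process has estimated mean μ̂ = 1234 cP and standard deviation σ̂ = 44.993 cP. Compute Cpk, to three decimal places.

0.578

Cpu = (USL − μ̂) / (3σ̂) = (1325 − 1234) / (3 × 44.993) = 0.6742; Cpl = (μ̂ − LSL) / (3σ̂) = (1234 − 1156) / (3 × 44.993) = 0.5779; Cpk = min(Cpu, Cpl) = 0.5779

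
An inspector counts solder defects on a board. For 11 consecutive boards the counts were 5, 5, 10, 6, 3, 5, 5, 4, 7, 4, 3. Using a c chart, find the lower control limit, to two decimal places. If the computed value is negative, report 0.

0.00

c̄ = (5 + 5 + 10 + 6 + 3 + 5 + 5 + 4 + 7 + 4 + 3) / 11 = 57 / 11 = 5.1818
LCL = c̄ − 3√c̄ = 5.1818 − 3 × 2.2764 = -1.6473 → 0 (cannot be negative)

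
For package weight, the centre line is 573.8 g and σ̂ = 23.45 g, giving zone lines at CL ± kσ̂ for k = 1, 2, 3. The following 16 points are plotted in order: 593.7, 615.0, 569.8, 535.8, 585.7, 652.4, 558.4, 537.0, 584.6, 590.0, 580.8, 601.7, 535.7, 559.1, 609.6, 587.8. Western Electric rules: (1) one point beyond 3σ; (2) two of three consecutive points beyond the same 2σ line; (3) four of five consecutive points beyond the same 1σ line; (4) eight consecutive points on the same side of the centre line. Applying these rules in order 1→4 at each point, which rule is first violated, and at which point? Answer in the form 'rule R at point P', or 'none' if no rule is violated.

Zone of each point (C = within 1σ̂, B = 1σ̂–2σ̂, A = 2σ̂–3σ̂, * = beyond 3σ̂; sign = side of CL): 1:+C, 2:+B, 3:-C, 4:-B, 5:+C, 6:+*, 7:-C, 8:-B, 9:+C, 10:+C, 11:+C, 12:+B, 13:-B, 14:-C, 15:+B, 16:+C
Rule 1 (one point beyond the 3σ limits) is satisfied at point 6.

rule 1 at point 6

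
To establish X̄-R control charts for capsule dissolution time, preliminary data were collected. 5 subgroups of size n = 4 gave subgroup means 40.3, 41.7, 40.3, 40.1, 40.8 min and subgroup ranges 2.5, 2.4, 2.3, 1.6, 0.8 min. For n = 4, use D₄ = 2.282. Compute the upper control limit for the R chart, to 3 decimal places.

4.381

R̄ = (2.5 + 2.4 + 2.3 + 1.6 + 0.8) / 5 = 9.6000 / 5 = 1.9200
UCL_R = D₄·R̄ = 2.282 × 1.9200 = 4.3814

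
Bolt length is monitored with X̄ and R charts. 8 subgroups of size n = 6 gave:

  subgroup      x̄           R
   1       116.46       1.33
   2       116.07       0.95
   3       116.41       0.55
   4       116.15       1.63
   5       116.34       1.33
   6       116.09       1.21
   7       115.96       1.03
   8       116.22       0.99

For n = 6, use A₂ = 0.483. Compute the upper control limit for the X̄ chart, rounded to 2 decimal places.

X̄̄ = (116.46 + 116.07 + 116.41 + 116.15 + 116.34 + 116.09 + 115.96 + 116.22) / 8 = 929.7000 / 8 = 116.2125
R̄ = (1.33 + 0.95 + 0.55 + 1.63 + 1.33 + 1.21 + 1.03 + 0.99) / 8 = 9.0200 / 8 = 1.1275
UCL = X̄̄ + A₂·R̄ = 116.2125 + 0.483 × 1.1275 = 116.7571

116.76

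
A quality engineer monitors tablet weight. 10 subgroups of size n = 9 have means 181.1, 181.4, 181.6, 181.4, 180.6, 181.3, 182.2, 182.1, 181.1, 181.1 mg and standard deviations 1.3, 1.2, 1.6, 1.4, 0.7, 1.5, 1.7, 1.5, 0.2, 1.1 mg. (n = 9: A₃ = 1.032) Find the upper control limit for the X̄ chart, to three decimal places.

182.649

X̄̄ = (181.1 + 181.4 + 181.6 + 181.4 + 180.6 + 181.3 + 182.2 + 182.1 + 181.1 + 181.1) / 10 = 181.3900
s̄ = (1.3 + 1.2 + 1.6 + 1.4 + 0.7 + 1.5 + 1.7 + 1.5 + 0.2 + 1.1) / 10 = 1.2200
UCL = X̄̄ + A₃·s̄ = 181.3900 + 1.032 × 1.2200 = 182.6490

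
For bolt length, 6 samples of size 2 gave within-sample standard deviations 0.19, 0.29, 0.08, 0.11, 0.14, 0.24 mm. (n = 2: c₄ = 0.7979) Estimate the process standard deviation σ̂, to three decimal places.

0.219

s̄ = (0.19 + 0.29 + 0.08 + 0.11 + 0.14 + 0.24) / 6 = 0.1750
σ̂ = s̄ / c₄ = 0.1750 / 0.7979 = 0.2193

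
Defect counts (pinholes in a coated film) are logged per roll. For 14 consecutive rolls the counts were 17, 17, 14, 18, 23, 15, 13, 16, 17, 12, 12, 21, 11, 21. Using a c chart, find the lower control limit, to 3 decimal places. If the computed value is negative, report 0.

4.134

c̄ = (17 + 17 + 14 + 18 + 23 + 15 + 13 + 16 + 17 + 12 + 12 + 21 + 11 + 21) / 14 = 227 / 14 = 16.2143
LCL = c̄ − 3√c̄ = 16.2143 − 3 × 4.0267 = 4.1342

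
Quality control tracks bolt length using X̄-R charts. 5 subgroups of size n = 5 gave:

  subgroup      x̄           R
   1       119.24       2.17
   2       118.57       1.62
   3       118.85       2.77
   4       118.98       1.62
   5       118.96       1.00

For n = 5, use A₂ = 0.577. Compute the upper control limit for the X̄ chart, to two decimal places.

119.98

X̄̄ = (119.24 + 118.57 + 118.85 + 118.98 + 118.96) / 5 = 594.6000 / 5 = 118.9200
R̄ = (2.17 + 1.62 + 2.77 + 1.62 + 1.00) / 5 = 9.1800 / 5 = 1.8360
UCL = X̄̄ + A₂·R̄ = 118.9200 + 0.577 × 1.8360 = 119.9794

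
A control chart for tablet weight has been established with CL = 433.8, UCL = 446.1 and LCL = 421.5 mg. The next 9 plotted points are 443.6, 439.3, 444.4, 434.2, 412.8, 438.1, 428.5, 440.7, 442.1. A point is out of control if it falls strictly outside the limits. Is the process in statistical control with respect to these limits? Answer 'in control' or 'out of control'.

out of control

Compare each point to [421.5, 446.1]: sample 5 = 412.8 < LCL.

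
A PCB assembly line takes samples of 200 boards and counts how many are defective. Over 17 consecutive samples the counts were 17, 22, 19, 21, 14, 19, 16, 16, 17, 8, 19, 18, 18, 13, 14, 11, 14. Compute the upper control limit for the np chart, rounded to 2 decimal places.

p̄ = Σdᵢ / (k·n) = 276 / (17 × 200) = 0.08118
UCL = np̄ + 3·√(np̄(1−p̄)) = 16.2353 + 3 × √(16.2353×0.91882) = 16.2353 + 3 × 3.8623 = 27.8222

27.82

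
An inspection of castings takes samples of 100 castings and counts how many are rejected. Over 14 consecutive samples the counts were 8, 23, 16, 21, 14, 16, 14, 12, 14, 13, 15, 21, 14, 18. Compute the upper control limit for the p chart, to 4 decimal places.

0.2654

p̄ = Σdᵢ / (k·n) = 219 / (14 × 100) = 0.15643
UCL = p̄ + 3·√(p̄(1−p̄)/n) = 0.15643 + 3 × √(0.15643×0.84357/100) = 0.15643 + 3 × 0.03633 = 0.26541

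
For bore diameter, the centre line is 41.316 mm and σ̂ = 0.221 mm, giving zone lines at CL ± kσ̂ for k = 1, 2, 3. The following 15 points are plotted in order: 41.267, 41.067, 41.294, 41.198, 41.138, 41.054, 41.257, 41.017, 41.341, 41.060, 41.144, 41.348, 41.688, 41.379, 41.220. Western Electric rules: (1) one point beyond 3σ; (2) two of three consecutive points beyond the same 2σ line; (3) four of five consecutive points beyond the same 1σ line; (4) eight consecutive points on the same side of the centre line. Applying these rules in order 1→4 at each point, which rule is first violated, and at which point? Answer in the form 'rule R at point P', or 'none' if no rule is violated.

Zone of each point (C = within 1σ̂, B = 1σ̂–2σ̂, A = 2σ̂–3σ̂, * = beyond 3σ̂; sign = side of CL): 1:-C, 2:-B, 3:-C, 4:-C, 5:-C, 6:-B, 7:-C, 8:-B, 9:+C, 10:-B, 11:-C, 12:+C, 13:+B, 14:+C, 15:-C
Rule 4 (eight consecutive points on the same side of the centre line) is satisfied at point 8.

rule 4 at point 8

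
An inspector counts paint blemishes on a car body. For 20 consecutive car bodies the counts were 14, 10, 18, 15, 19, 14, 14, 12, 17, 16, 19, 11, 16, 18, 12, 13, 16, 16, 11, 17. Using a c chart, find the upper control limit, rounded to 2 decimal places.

26.48

c̄ = (14 + 10 + 18 + 15 + 19 + 14 + 14 + 12 + 17 + 16 + 19 + 11 + 16 + 18 + 12 + 13 + 16 + 16 + 11 + 17) / 20 = 298 / 20 = 14.9000
UCL = c̄ + 3√c̄ = 14.9000 + 3 × √14.9000 = 14.9000 + 3 × 3.8601 = 26.4802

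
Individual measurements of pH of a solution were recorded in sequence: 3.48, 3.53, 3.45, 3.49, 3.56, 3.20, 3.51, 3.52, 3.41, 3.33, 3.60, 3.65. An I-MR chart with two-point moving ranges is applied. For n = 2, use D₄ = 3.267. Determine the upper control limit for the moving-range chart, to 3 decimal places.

Moving ranges: 0.05, 0.08, 0.04, 0.07, 0.36, 0.31, 0.01, 0.11, 0.08, 0.27, 0.05; M̄R̄ = 1.4300 / 11 = 0.1300
UCL_MR = D₄·M̄R̄ = 3.267 × 0.1300 = 0.4247

0.425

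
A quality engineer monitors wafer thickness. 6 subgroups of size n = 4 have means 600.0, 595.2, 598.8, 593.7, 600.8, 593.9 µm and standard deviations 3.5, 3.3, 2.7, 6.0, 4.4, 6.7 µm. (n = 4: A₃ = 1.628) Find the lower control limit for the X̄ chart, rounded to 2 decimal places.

589.85

X̄̄ = (600.0 + 595.2 + 598.8 + 593.7 + 600.8 + 593.9) / 6 = 597.0667
s̄ = (3.5 + 3.3 + 2.7 + 6.0 + 4.4 + 6.7) / 6 = 4.4333
LCL = X̄̄ − A₃·s̄ = 597.0667 − 1.628 × 4.4333 = 589.8492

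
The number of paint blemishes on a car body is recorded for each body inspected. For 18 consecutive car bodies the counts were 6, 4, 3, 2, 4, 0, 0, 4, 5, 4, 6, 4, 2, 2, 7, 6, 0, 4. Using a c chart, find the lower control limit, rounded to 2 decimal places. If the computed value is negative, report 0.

c̄ = (6 + 4 + 3 + 2 + 4 + 0 + 0 + 4 + 5 + 4 + 6 + 4 + 2 + 2 + 7 + 6 + 0 + 4) / 18 = 63 / 18 = 3.5000
LCL = c̄ − 3√c̄ = 3.5000 − 3 × 1.8708 = -2.1125 → 0 (cannot be negative)

0.00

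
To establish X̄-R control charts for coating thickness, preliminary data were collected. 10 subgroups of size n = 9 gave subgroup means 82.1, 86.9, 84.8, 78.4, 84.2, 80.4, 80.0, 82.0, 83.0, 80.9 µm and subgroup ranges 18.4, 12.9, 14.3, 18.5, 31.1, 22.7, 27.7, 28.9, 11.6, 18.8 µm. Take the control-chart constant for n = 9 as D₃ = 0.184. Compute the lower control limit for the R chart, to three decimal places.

R̄ = (18.4 + 12.9 + 14.3 + 18.5 + 31.1 + 22.7 + 27.7 + 28.9 + 11.6 + 18.8) / 10 = 204.9000 / 10 = 20.4900
LCL_R = D₃·R̄ = 0.184 × 20.4900 = 3.7702

3.770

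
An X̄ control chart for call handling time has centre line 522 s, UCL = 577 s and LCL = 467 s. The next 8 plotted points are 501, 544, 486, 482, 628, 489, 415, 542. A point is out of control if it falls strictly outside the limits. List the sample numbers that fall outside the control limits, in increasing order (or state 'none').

5, 7

Compare each point to [467, 577]: sample 5 = 628 > UCL; sample 7 = 415 < LCL.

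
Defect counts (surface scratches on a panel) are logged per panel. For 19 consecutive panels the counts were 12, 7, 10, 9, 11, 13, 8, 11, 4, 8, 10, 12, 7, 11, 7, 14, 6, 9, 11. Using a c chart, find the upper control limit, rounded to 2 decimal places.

18.71

c̄ = (12 + 7 + 10 + 9 + 11 + 13 + 8 + 11 + 4 + 8 + 10 + 12 + 7 + 11 + 7 + 14 + 6 + 9 + 11) / 19 = 180 / 19 = 9.4737
UCL = c̄ + 3√c̄ = 9.4737 + 3 × √9.4737 = 9.4737 + 3 × 3.0779 = 18.7075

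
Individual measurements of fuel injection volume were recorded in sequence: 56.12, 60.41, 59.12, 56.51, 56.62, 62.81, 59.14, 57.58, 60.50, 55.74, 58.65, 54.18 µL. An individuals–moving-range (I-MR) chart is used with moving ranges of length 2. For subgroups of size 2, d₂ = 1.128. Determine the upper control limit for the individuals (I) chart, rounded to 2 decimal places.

X̄ = (56.12 + 60.41 + 59.12 + 56.51 + 56.62 + 62.81 + 59.14 + 57.58 + 60.50 + 55.74 + 58.65 + 54.18) / 12 = 58.1150
Moving ranges: 4.29, 1.29, 2.61, 0.11, 6.19, 3.67, 1.56, 2.92, 4.76, 2.91, 4.47; M̄R̄ = 34.7800 / 11 = 3.1618
UCL = X̄ + 3·M̄R̄/d₂ = 58.1150 + 3 × 3.1618 / 1.128 = 66.5241

66.52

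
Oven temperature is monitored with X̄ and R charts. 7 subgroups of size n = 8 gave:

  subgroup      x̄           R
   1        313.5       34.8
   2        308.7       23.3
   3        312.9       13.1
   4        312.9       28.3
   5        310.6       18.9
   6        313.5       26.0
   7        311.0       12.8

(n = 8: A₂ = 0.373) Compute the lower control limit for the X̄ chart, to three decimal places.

303.495

X̄̄ = (313.5 + 308.7 + 312.9 + 312.9 + 310.6 + 313.5 + 311.0) / 7 = 2183.1000 / 7 = 311.8714
R̄ = (34.8 + 23.3 + 13.1 + 28.3 + 18.9 + 26.0 + 12.8) / 7 = 157.2000 / 7 = 22.4571
LCL = X̄̄ − A₂·R̄ = 311.8714 − 0.373 × 22.4571 = 303.4949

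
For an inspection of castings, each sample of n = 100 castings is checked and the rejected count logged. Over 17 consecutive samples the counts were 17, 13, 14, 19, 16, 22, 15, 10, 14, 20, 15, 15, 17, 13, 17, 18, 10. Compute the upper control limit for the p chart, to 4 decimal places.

0.2647

p̄ = Σdᵢ / (k·n) = 265 / (17 × 100) = 0.15588
UCL = p̄ + 3·√(p̄(1−p̄)/n) = 0.15588 + 3 × √(0.15588×0.84412/100) = 0.15588 + 3 × 0.03627 = 0.26471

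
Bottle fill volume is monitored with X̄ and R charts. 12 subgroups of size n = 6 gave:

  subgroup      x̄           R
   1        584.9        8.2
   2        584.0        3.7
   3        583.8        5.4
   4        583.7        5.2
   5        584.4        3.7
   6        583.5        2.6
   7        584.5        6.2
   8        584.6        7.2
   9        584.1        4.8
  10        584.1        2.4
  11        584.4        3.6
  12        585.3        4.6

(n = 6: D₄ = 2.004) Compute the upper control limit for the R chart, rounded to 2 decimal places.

9.62

R̄ = (8.2 + 3.7 + 5.4 + 5.2 + 3.7 + 2.6 + 6.2 + 7.2 + 4.8 + 2.4 + 3.6 + 4.6) / 12 = 57.6000 / 12 = 4.8000
UCL_R = D₄·R̄ = 2.004 × 4.8000 = 9.6192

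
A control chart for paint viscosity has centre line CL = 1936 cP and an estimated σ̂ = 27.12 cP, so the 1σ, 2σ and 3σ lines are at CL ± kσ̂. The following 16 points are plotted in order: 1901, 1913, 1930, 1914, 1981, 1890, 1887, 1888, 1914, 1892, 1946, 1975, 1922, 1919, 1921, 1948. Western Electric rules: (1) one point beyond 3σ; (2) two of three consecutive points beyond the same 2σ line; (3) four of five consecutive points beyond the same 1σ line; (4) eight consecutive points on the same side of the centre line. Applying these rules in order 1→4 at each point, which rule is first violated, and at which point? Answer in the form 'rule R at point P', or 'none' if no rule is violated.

rule 3 at point 10

Zone of each point (C = within 1σ̂, B = 1σ̂–2σ̂, A = 2σ̂–3σ̂, * = beyond 3σ̂; sign = side of CL): 1:-B, 2:-C, 3:-C, 4:-C, 5:+B, 6:-B, 7:-B, 8:-B, 9:-C, 10:-B, 11:+C, 12:+B, 13:-C, 14:-C, 15:-C, 16:+C
Rule 3 (four of five consecutive points beyond the same 1σ limit) is satisfied at point 10.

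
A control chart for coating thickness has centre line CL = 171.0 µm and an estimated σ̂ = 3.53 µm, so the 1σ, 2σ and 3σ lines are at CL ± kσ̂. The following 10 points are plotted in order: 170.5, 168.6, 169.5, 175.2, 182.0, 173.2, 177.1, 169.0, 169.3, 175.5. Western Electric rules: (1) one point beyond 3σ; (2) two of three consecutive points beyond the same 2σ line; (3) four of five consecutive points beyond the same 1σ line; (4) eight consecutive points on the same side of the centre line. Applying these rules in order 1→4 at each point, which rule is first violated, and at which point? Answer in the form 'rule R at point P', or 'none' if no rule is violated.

Zone of each point (C = within 1σ̂, B = 1σ̂–2σ̂, A = 2σ̂–3σ̂, * = beyond 3σ̂; sign = side of CL): 1:-C, 2:-C, 3:-C, 4:+B, 5:+*, 6:+C, 7:+B, 8:-C, 9:-C, 10:+B
Rule 1 (one point beyond the 3σ limits) is satisfied at point 5.

rule 1 at point 5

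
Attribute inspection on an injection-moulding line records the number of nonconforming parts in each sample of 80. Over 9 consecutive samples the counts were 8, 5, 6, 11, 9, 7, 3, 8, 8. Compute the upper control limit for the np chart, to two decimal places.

p̄ = Σdᵢ / (k·n) = 65 / (9 × 80) = 0.09028
UCL = np̄ + 3·√(np̄(1−p̄)) = 7.2222 + 3 × √(7.2222×0.90972) = 7.2222 + 3 × 2.5632 = 14.9120

14.91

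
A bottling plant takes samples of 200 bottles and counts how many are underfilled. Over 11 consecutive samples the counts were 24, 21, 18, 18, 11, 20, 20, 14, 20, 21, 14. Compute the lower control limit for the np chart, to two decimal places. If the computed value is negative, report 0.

p̄ = Σdᵢ / (k·n) = 201 / (11 × 200) = 0.09136
LCL = np̄ − 3·√(np̄(1−p̄)) = 18.2727 − 3 × 4.0747 = 6.0486

6.05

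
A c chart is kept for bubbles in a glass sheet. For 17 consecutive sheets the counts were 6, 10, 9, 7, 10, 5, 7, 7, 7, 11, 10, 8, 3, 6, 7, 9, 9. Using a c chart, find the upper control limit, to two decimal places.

16.03

c̄ = (6 + 10 + 9 + 7 + 10 + 5 + 7 + 7 + 7 + 11 + 10 + 8 + 3 + 6 + 7 + 9 + 9) / 17 = 131 / 17 = 7.7059
UCL = c̄ + 3√c̄ = 7.7059 + 3 × √7.7059 = 7.7059 + 3 × 2.7759 = 16.0337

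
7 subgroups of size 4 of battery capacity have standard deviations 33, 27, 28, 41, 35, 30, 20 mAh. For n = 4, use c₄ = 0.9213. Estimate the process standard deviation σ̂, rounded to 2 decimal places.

33.18

s̄ = (33 + 27 + 28 + 41 + 35 + 30 + 20) / 7 = 30.5714
σ̂ = s̄ / c₄ = 30.5714 / 0.9213 = 33.1829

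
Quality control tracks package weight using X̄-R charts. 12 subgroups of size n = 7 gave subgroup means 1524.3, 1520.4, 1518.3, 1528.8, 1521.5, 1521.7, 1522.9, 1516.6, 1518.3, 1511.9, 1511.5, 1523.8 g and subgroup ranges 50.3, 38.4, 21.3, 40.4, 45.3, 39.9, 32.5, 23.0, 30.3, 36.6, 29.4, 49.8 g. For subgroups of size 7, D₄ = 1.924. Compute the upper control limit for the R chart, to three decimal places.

70.098

R̄ = (50.3 + 38.4 + 21.3 + 40.4 + 45.3 + 39.9 + 32.5 + 23.0 + 30.3 + 36.6 + 29.4 + 49.8) / 12 = 437.2000 / 12 = 36.4333
UCL_R = D₄·R̄ = 1.924 × 36.4333 = 70.0977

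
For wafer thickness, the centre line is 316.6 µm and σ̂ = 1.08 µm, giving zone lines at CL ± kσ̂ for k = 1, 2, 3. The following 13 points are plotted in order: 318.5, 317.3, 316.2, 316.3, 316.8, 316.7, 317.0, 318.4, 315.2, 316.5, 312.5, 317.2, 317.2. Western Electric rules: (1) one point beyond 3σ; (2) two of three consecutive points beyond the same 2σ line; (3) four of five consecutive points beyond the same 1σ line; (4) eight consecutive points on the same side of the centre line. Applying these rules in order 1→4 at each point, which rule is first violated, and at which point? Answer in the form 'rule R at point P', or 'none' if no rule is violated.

rule 1 at point 11

Zone of each point (C = within 1σ̂, B = 1σ̂–2σ̂, A = 2σ̂–3σ̂, * = beyond 3σ̂; sign = side of CL): 1:+B, 2:+C, 3:-C, 4:-C, 5:+C, 6:+C, 7:+C, 8:+B, 9:-B, 10:-C, 11:-*, 12:+C, 13:+C
Rule 1 (one point beyond the 3σ limits) is satisfied at point 11.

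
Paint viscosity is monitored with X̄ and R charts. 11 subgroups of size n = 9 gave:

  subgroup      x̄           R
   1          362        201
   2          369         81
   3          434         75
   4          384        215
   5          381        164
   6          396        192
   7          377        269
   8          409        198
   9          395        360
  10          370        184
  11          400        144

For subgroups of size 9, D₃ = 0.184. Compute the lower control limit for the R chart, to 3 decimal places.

R̄ = (201 + 81 + 75 + 215 + 164 + 192 + 269 + 198 + 360 + 184 + 144) / 11 = 2083.0000 / 11 = 189.3636
LCL_R = D₃·R̄ = 0.184 × 189.3636 = 34.8429

34.843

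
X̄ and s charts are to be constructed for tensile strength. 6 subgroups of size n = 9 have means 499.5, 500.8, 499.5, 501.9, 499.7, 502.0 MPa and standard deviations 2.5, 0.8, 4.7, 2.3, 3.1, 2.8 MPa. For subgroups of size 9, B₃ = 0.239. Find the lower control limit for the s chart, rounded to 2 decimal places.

s̄ = (2.5 + 0.8 + 4.7 + 2.3 + 3.1 + 2.8) / 6 = 2.7000
LCL_s = B₃·s̄ = 0.239 × 2.7000 = 0.6453

0.65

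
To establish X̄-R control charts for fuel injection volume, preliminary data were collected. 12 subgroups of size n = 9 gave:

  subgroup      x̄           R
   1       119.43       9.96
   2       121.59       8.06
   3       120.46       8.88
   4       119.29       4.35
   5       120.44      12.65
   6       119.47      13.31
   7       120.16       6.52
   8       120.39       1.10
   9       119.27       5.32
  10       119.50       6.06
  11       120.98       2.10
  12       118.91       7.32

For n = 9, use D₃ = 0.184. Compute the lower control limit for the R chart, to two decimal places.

R̄ = (9.96 + 8.06 + 8.88 + 4.35 + 12.65 + 13.31 + 6.52 + 1.10 + 5.32 + 6.06 + 2.10 + 7.32) / 12 = 85.6300 / 12 = 7.1358
LCL_R = D₃·R̄ = 0.184 × 7.1358 = 1.3130

1.31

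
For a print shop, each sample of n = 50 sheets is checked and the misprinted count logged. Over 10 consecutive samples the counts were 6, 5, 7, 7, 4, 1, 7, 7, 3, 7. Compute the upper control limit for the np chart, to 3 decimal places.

p̄ = Σdᵢ / (k·n) = 54 / (10 × 50) = 0.10800
UCL = np̄ + 3·√(np̄(1−p̄)) = 5.4000 + 3 × √(5.4000×0.89200) = 5.4000 + 3 × 2.1947 = 11.9842

11.984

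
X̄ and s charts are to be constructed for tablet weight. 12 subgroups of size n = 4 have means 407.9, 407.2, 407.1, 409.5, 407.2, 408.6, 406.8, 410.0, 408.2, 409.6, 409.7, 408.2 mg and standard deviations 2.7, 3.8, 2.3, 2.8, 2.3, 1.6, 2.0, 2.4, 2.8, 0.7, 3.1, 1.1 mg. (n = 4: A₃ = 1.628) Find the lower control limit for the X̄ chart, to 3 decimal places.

404.589

X̄̄ = (407.9 + 407.2 + 407.1 + 409.5 + 407.2 + 408.6 + 406.8 + 410.0 + 408.2 + 409.6 + 409.7 + 408.2) / 12 = 408.3333
s̄ = (2.7 + 3.8 + 2.3 + 2.8 + 2.3 + 1.6 + 2.0 + 2.4 + 2.8 + 0.7 + 3.1 + 1.1) / 12 = 2.3000
LCL = X̄̄ − A₃·s̄ = 408.3333 − 1.628 × 2.3000 = 404.5889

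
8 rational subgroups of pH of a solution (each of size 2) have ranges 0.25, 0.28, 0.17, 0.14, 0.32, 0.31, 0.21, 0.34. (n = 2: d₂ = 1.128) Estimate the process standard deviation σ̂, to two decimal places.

R̄ = (0.25 + 0.28 + 0.17 + 0.14 + 0.32 + 0.31 + 0.21 + 0.34) / 8 = 0.2525
σ̂ = R̄ / d₂ = 0.2525 / 1.128 = 0.2238

0.22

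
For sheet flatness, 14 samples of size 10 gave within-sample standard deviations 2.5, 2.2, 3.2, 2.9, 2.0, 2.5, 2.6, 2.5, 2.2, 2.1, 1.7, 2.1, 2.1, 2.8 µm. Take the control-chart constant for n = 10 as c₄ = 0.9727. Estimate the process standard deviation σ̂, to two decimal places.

2.45

s̄ = (2.5 + 2.2 + 3.2 + 2.9 + 2.0 + 2.5 + 2.6 + 2.5 + 2.2 + 2.1 + 1.7 + 2.1 + 2.1 + 2.8) / 14 = 2.3857
σ̂ = s̄ / c₄ = 2.3857 / 0.9727 = 2.4527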